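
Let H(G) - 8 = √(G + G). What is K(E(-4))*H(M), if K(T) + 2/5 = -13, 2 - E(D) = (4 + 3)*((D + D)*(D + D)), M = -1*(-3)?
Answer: -536/5 - 67*√6/5 ≈ -140.02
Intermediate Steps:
M = 3
E(D) = 2 - 28*D² (E(D) = 2 - (4 + 3)*(D + D)*(D + D) = 2 - 7*(2*D)*(2*D) = 2 - 7*4*D² = 2 - 28*D²)
K(T) = -67/5 (K(T) = -⅖ - 13 = -67/5)
H(G) = 8 + √2*√G (H(G) = 8 + √(G + G) = 8 + √(2*G) = 8 + √2*√G)
K(E(-4))*H(M) = -67*(8 + √2*√3)/5 = -67*(8 + √6)/5 = -536/5 - 67*√6/5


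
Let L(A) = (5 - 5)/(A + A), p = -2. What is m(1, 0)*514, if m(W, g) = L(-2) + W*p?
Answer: -1028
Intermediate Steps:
L(A) = 0 (L(A) = 0/((2*A)) = 0*(1/(2*A)) = 0)
m(W, g) = -2*W (m(W, g) = 0 + W*(-2) = 0 - 2*W = -2*W)
m(1, 0)*514 = -2*1*514 = -2*514 = -1028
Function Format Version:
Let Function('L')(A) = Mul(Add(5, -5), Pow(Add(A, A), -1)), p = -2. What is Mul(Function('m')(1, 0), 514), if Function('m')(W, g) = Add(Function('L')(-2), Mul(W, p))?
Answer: -1028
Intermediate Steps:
Function('L')(A) = 0 (Function('L')(A) = Mul(0, Pow(Mul(2, A), -1)) = Mul(0, Mul(Rational(1, 2), Pow(A, -1))) = 0)
Function('m')(W, g) = Mul(-2, W) (Function('m')(W, g) = Add(0, Mul(W, -2)) = Add(0, Mul(-2, W)) = Mul(-2, W))
Mul(Function('m')(1, 0), 514) = Mul(Mul(-2, 1), 514) = Mul(-2, 514) = -1028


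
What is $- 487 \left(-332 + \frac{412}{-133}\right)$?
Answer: $\frac{21704616}{133} \approx 1.6319 \cdot 10^{5}$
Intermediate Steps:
$- 487 \left(-332 + \frac{412}{-133}\right) = - 487 \left(-332 + 412 \left(- \frac{1}{133}\right)\right) = - 487 \left(-332 - \frac{412}{133}\right) = \left(-487\right) \left(- \frac{44568}{133}\right) = \frac{21704616}{133}$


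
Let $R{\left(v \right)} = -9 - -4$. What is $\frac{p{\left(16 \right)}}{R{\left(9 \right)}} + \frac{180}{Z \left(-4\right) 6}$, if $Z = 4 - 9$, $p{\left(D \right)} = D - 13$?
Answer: $\frac{9}{10} \approx 0.9$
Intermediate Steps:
$R{\left(v \right)} = -5$ ($R{\left(v \right)} = -9 + 4 = -5$)
$p{\left(D \right)} = -13 + D$
$Z = -5$ ($Z = 4 - 9 = -5$)
$\frac{p{\left(16 \right)}}{R{\left(9 \right)}} + \frac{180}{Z \left(-4\right) 6} = \frac{-13 + 16}{-5} + \frac{180}{\left(-5\right) \left(-4\right) 6} = 3 \left(- \frac{1}{5}\right) + \frac{180}{20 \cdot 6} = - \frac{3}{5} + \frac{180}{120} = - \frac{3}{5} + 180 \cdot \frac{1}{120} = - \frac{3}{5} + \frac{3}{2} = \frac{9}{10}$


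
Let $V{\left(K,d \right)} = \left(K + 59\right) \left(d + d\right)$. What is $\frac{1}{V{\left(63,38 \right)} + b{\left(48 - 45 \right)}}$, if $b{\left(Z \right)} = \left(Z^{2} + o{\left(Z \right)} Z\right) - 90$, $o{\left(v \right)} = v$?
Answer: $\frac{1}{9200} \approx 0.0001087$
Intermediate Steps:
$V{\left(K,d \right)} = 2 d \left(59 + K\right)$ ($V{\left(K,d \right)} = \left(59 + K\right) 2 d = 2 d \left(59 + K\right)$)
$b{\left(Z \right)} = -90 + 2 Z^{2}$ ($b{\left(Z \right)} = \left(Z^{2} + Z Z\right) - 90 = \left(Z^{2} + Z^{2}\right) - 90 = 2 Z^{2} - 90 = -90 + 2 Z^{2}$)
$\frac{1}{V{\left(63,38 \right)} + b{\left(48 - 45 \right)}} = \frac{1}{2 \cdot 38 \left(59 + 63\right) - \left(90 - 2 \left(48 - 45\right)^{2}\right)} = \frac{1}{2 \cdot 38 \cdot 122 - \left(90 - 2 \left(48 - 45\right)^{2}\right)} = \frac{1}{9272 - \left(90 - 2 \cdot 3^{2}\right)} = \frac{1}{9272 + \left(-90 + 2 \cdot 9\right)} = \frac{1}{9272 + \left(-90 + 18\right)} = \frac{1}{9272 - 72} = \frac{1}{9200}$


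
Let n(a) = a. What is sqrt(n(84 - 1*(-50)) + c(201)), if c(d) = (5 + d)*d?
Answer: 2*sqrt(10385) ≈ 203.81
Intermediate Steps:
c(d) = d*(5 + d)
sqrt(n(84 - 1*(-50)) + c(201)) = sqrt((84 - 1*(-50)) + 201*(5 + 201)) = sqrt((84 + 50) + 201*206) = sqrt(134 + 41406) = sqrt(41540) = 2*sqrt(10385)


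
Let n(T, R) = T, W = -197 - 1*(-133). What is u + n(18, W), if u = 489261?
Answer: 489279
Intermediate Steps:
W = -64 (W = -197 + 133 = -64)
u + n(18, W) = 489261 + 18 = 489279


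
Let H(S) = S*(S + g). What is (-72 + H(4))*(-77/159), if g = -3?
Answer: 5236/159 ≈ 32.931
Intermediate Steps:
H(S) = S*(-3 + S) (H(S) = S*(S - 3) = S*(-3 + S))
(-72 + H(4))*(-77/159) = (-72 + 4*(-3 + 4))*(-77/159) = (-72 + 4*1)*(-77*1/159) = (-72 + 4)*(-77/159) = -68*(-77/159) = 5236/159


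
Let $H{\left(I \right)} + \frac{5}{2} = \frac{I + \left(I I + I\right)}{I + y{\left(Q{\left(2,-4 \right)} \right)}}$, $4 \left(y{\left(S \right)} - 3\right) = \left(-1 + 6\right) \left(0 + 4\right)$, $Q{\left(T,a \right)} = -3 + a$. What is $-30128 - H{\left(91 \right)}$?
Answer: $- \frac{1993925}{66} \approx -30211.0$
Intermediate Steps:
$y{\left(S \right)} = 8$ ($y{\left(S \right)} = 3 + \frac{\left(-1 + 6\right) \left(0 + 4\right)}{4} = 3 + \frac{5 \cdot 4}{4} = 3 + \frac{1}{4} \cdot 20 = 3 + 5 = 8$)
$H{\left(I \right)} = - \frac{5}{2} + \frac{I^{2} + 2 I}{8 + I}$ ($H{\left(I \right)} = - \frac{5}{2} + \frac{I + \left(I I + I\right)}{I + 8} = - \frac{5}{2} + \frac{I + \left(I^{2} + I\right)}{8 + I} = - \frac{5}{2} + \frac{I + \left(I + I^{2}\right)}{8 + I} = - \frac{5}{2} + \frac{I^{2} + 2 I}{8 + I}$)
$-30128 - H{\left(91 \right)} = -30128 - \frac{-20 + 91^{2} - \frac{91}{2}}{8 + 91} = -30128 - \frac{-20 + 8281 - \frac{91}{2}}{99} = -30128 - \frac{1}{99} \cdot \frac{16431}{2} = -30128 - \frac{5477}{66} = - \frac{1993925}{66}$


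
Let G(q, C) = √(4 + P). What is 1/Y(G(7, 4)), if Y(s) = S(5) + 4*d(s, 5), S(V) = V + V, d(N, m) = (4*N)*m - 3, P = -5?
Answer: -1/3202 - 20*I/1601 ≈ -0.0003123 - 0.012492*I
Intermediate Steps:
d(N, m) = -3 + 4*N*m (d(N, m) = 4*N*m - 3 = -3 + 4*N*m)
S(V) = 2*V
G(q, C) = I (G(q, C) = √(4 - 5) = √(-1) = I)
Y(s) = -2 + 80*s (Y(s) = 2*5 + 4*(-3 + 4*s*5) = 10 + 4*(-3 + 20*s) = 10 + (-12 + 80*s) = -2 + 80*s)
1/Y(G(7, 4)) = 1/(-2 + 80*I) = (-2 - 80*I)/6404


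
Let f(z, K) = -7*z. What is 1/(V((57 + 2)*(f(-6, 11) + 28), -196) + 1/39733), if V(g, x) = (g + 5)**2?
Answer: 39733/679363773926 ≈ 5.8486e-8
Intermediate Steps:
V(g, x) = (5 + g)**2
1/(V((57 + 2)*(f(-6, 11) + 28), -196) + 1/39733) = 1/((5 + (57 + 2)*(-7*(-6) + 28))**2 + 1/39733) = 1/((5 + 59*(42 + 28))**2 + 1/39733) = 1/((5 + 59*70)**2 + 1/39733) = 1/((5 + 4130)**2 + 1/39733) = 1/(4135**2 + 1/39733) = 1/(17098225 + 1/39733) = 1/(679363773926/39733) = 39733/679363773926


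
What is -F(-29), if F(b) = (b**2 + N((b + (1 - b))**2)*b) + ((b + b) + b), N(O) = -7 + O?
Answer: -928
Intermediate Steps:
F(b) = b**2 - 3*b (F(b) = (b**2 + (-7 + (b + (1 - b))**2)*b) + ((b + b) + b) = (b**2 + (-7 + 1**2)*b) + (2*b + b) = (b**2 + (-7 + 1)*b) + 3*b = (b**2 - 6*b) + 3*b = b**2 - 3*b)
-F(-29) = -(-29)*(-3 - 29) = -(-29)*(-32) = -1*928 = -928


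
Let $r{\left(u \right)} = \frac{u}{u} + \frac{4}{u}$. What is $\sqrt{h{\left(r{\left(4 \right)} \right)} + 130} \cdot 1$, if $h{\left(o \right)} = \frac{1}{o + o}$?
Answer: $\frac{\sqrt{521}}{2} \approx 11.413$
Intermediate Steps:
$r{\left(u \right)} = 1 + \frac{4}{u}$
$h{\left(o \right)} = \frac{1}{2 o}$
$\sqrt{h{\left(r{\left(4 \right)} \right)} + 130} \cdot 1 = \sqrt{\frac{1}{2 \frac{4 + 4}{4}} + 130} \cdot 1 = \sqrt{\frac{1}{2 \cdot \frac{1}{4} \cdot 8} + 130} \cdot 1 = \sqrt{\frac{1}{2 \cdot 2} + 130} \cdot 1 = \sqrt{\frac{1}{2} \cdot \frac{1}{2} + 130} \cdot 1 = \sqrt{\frac{1}{4} + 130} \cdot 1 = \sqrt{\frac{521}{4}} \cdot 1 = \frac{\sqrt{521}}{2} \cdot 1 = \frac{\sqrt{521}}{2}$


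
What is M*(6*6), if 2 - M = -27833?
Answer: 1002060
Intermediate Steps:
M = 27835 (M = 2 - 1*(-27833) = 2 + 27833 = 27835)
M*(6*6) = 27835*(6*6) = 27835*36 = 1002060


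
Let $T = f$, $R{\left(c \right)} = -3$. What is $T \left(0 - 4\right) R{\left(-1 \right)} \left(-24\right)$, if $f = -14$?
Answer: $4032$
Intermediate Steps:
$T = -14$
$T \left(0 - 4\right) R{\left(-1 \right)} \left(-24\right) = - 14 \left(0 - 4\right) \left(-3\right) \left(-24\right) = - 14 \left(\left(-4\right) \left(-3\right)\right) \left(-24\right) = \left(-14\right) 12 \left(-24\right) = \left(-168\right) \left(-24\right) = 4032$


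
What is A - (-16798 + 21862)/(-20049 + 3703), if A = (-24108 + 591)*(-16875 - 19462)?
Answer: 6984132775149/8173 ≈ 8.5454e+8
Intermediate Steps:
A = 854537229 (A = -23517*(-36337) = 854537229)
A - (-16798 + 21862)/(-20049 + 3703) = 854537229 - (-16798 + 21862)/(-20049 + 3703) = 854537229 - 5064/(-16346) = 854537229 - 5064*(-1)/16346 = 854537229 - 1*(-2532/8173) = 854537229 + 2532/8173 = 6984132775149/8173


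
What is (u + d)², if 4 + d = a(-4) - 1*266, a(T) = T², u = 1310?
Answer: 1115136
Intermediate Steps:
d = -254 (d = -4 + ((-4)² - 1*266) = -4 + (16 - 266) = -4 - 250 = -254)
(u + d)² = (1310 - 254)² = 1056² = 1115136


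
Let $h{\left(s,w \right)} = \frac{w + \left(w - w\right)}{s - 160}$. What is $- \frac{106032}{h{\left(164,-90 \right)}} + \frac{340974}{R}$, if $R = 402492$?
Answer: $\frac{4742744851}{1006230} \approx 4713.4$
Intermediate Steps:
$h{\left(s,w \right)} = \frac{w}{-160 + s}$ ($h{\left(s,w \right)} = \frac{w + 0}{s - 160} = \frac{w}{-160 + s}$)
$- \frac{106032}{h{\left(164,-90 \right)}} + \frac{340974}{R} = - \frac{106032}{\left(-90\right) \frac{1}{-160 + 164}} + \frac{340974}{402492} = - \frac{106032}{\left(-90\right) \frac{1}{4}} + 340974 \cdot \frac{1}{402492} = - \frac{106032}{\left(-90\right) \frac{1}{4}} + \frac{56829}{67082} = - \frac{106032}{- \frac{45}{2}} + \frac{56829}{67082} = \left(-106032\right) \left(- \frac{2}{45}\right) + \frac{56829}{67082} = \frac{70688}{15} + \frac{56829}{67082} = \frac{4742744851}{1006230}$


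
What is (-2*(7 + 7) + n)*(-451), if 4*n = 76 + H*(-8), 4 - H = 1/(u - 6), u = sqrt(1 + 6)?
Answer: 227755/29 + 902*sqrt(7)/29 ≈ 7935.9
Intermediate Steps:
u = sqrt(7) ≈ 2.6458
H = 4 - 1/(-6 + sqrt(7)) (H = 4 - 1/(sqrt(7) - 6) = 4 - 1/(-6 + sqrt(7)) ≈ 4.2981)
n = 307/29 - 2*sqrt(7)/29 (n = (76 + (122/29 + sqrt(7)/29)*(-8))/4 = (76 + (-976/29 - 8*sqrt(7)/29))/4 = (1228/29 - 8*sqrt(7)/29)/4 = 307/29 - 2*sqrt(7)/29 ≈ 10.404)
(-2*(7 + 7) + n)*(-451) = (-2*(7 + 7) + (307/29 - 2*sqrt(7)/29))*(-451) = (-2*14 + (307/29 - 2*sqrt(7)/29))*(-451) = (-28 + (307/29 - 2*sqrt(7)/29))*(-451) = (-505/29 - 2*sqrt(7)/29)*(-451) = 227755/29 + 902*sqrt(7)/29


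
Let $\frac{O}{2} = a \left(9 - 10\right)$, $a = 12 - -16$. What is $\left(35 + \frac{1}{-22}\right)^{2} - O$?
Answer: $\frac{618465}{484} \approx 1277.8$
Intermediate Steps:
$a = 28$ ($a = 12 + 16 = 28$)
$O = -56$ ($O = 2 \cdot 28 \left(9 - 10\right) = 2 \cdot 28 \left(-1\right) = 2 \left(-28\right) = -56$)
$\left(35 + \frac{1}{-22}\right)^{2} - O = \left(35 + \frac{1}{-22}\right)^{2} - -56 = \left(35 - \frac{1}{22}\right)^{2} + 56 = \left(\frac{769}{22}\right)^{2} + 56 = \frac{591361}{484} + 56 = \frac{618465}{484}$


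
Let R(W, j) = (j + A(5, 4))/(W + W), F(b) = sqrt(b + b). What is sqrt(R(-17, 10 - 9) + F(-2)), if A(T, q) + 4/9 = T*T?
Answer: sqrt(-1955 + 5202*I)/51 ≈ 0.83215 + 1.2017*I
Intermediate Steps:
A(T, q) = -4/9 + T**2 (A(T, q) = -4/9 + T*T = -4/9 + T**2)
F(b) = sqrt(2)*sqrt(b) (F(b) = sqrt(2*b) = sqrt(2)*sqrt(b))
R(W, j) = (221/9 + j)/(2*W) (R(W, j) = (j + (-4/9 + 5**2))/(W + W) = (j + (-4/9 + 25))/((2*W)) = (j + 221/9)*(1/(2*W)) = (221/9 + j)*(1/(2*W)) = (221/9 + j)/(2*W))
sqrt(R(-17, 10 - 9) + F(-2)) = sqrt((1/18)*(221 + 9*(10 - 9))/(-17) + sqrt(2)*sqrt(-2)) = sqrt((1/18)*(-1/17)*(221 + 9*1) + sqrt(2)*(I*sqrt(2))) = sqrt((1/18)*(-1/17)*(221 + 9) + 2*I) = sqrt((1/18)*(-1/17)*230 + 2*I) = sqrt(-115/153 + 2*I)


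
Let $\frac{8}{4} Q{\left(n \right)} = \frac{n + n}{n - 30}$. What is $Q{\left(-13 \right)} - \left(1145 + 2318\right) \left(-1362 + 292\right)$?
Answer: $\frac{159332643}{43} \approx 3.7054 \cdot 10^{6}$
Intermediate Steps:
$Q{\left(n \right)} = \frac{n}{-30 + n}$ ($Q{\left(n \right)} = \frac{\left(n + n\right) \frac{1}{n - 30}}{2} = \frac{2 n \frac{1}{-30 + n}}{2} = \frac{n}{-30 + n}$)
$Q{\left(-13 \right)} - \left(1145 + 2318\right) \left(-1362 + 292\right) = - \frac{13}{-30 - 13} - \left(1145 + 2318\right) \left(-1362 + 292\right) = - \frac{13}{-43} - 3463 \left(-1070\right) = \left(-13\right) \left(- \frac{1}{43}\right) - -3705410 = \frac{13}{43} + 3705410 = \frac{159332643}{43}$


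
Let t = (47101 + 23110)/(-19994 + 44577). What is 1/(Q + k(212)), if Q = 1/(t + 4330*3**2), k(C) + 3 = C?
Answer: 15706061/3282567152 ≈ 0.0047847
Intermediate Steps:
k(C) = -3 + C
t = 1151/403 (t = 70211/24583 = 70211*(1/24583) = 1151/403 ≈ 2.8561)
Q = 403/15706061 (Q = 1/(1151/403 + 4330*3**2) = 1/(1151/403 + 4330*9) = 1/(1151/403 + 38970) = 1/(15706061/403) = 403/15706061 ≈ 2.5659e-5)
1/(Q + k(212)) = 1/(403/15706061 + (-3 + 212)) = 1/(403/15706061 + 209) = 1/(3282567152/15706061) = 15706061/3282567152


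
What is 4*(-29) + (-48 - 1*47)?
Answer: -211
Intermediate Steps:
4*(-29) + (-48 - 1*47) = -116 + (-48 - 47) = -116 - 95 = -211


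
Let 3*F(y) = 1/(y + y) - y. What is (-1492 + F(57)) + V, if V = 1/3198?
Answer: -137716778/91143 ≈ -1511.0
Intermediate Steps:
V = 1/3198 ≈ 0.00031270
F(y) = -y/3 + 1/(6*y) (F(y) = (1/(y + y) - y)/3 = (1/(2*y) - y)/3 = -y/3 + 1/(6*y))
(-1492 + F(57)) + V = (-1492 + (-1/3*57 + (1/6)/57)) + 1/3198 = (-1492 + (-19 + (1/6)*(1/57))) + 1/3198 = (-1492 + (-19 + 1/342)) + 1/3198 = (-1492 - 6497/342) + 1/3198 = -516761/342 + 1/3198 = -137716778/91143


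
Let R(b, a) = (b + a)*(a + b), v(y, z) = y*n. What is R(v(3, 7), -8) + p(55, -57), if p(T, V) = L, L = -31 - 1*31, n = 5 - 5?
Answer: 2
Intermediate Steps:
n = 0
v(y, z) = 0 (v(y, z) = y*0 = 0)
R(b, a) = (a + b)² (R(b, a) = (a + b)*(a + b) = (a + b)²)
L = -62 (L = -31 - 31 = -62)
p(T, V) = -62
R(v(3, 7), -8) + p(55, -57) = (-8 + 0)² - 62 = (-8)² - 62 = 64 - 62 = 2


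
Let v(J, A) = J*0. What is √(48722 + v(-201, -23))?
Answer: √48722 ≈ 220.73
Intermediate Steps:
v(J, A) = 0
√(48722 + v(-201, -23)) = √(48722 + 0) = √48722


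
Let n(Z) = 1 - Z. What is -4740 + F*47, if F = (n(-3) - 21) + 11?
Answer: -5022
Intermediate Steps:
F = -6 (F = ((1 - 1*(-3)) - 21) + 11 = ((1 + 3) - 21) + 11 = (4 - 21) + 11 = -17 + 11 = -6)
-4740 + F*47 = -4740 - 6*47 = -4740 - 282 = -5022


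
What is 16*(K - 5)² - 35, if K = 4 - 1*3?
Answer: 221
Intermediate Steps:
K = 1 (K = 4 - 3 = 1)
16*(K - 5)² - 35 = 16*(1 - 5)² - 35 = 16*(-4)² - 35 = 16*16 - 35 = 256 - 35 = 221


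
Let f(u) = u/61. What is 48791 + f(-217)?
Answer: 2976034/61 ≈ 48787.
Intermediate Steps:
f(u) = u/61 (f(u) = u*(1/61) = u/61)
48791 + f(-217) = 48791 + (1/61)*(-217) = 48791 - 217/61 = 2976034/61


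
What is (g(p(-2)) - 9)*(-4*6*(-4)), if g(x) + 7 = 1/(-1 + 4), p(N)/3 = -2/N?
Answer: -1504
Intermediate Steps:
p(N) = -6/N (p(N) = 3*(-2/N) = -6/N)
g(x) = -20/3 (g(x) = -7 + 1/(-1 + 4) = -7 + 1/3 = -20/3)
(g(p(-2)) - 9)*(-4*6*(-4)) = (-20/3 - 9)*(-4*6*(-4)) = -(-376)*(-4) = -47/3*96 = -1504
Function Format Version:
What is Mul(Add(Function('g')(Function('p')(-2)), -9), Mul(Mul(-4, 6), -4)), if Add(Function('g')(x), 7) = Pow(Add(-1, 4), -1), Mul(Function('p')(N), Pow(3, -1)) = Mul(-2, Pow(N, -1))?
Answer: -1504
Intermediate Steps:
Function('p')(N) = Mul(-6, Pow(N, -1)) (Function('p')(N) = Mul(3, Mul(-2, Pow(N, -1))) = Mul(-6, Pow(N, -1)))
Function('g')(x) = Rational(-20, 3) (Function('g')(x) = Add(-7, Pow(Add(-1, 4), -1)) = Add(-7, Pow(3, -1)) = Add(-7, Rational(1, 3)) = Rational(-20, 3))
Mul(Add(Function('g')(Function('p')(-2)), -9), Mul(Mul(-4, 6), -4)) = Mul(Add(Rational(-20, 3), -9), Mul(Mul(-4, 6), -4)) = Mul(Rational(-47, 3), Mul(-24, -4)) = Mul(Rational(-47, 3), 96) = -1504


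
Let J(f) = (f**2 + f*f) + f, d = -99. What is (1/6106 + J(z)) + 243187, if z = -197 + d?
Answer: 2553059039/6106 ≈ 4.1812e+5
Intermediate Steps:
z = -296 (z = -197 - 99 = -296)
J(f) = f + 2*f**2 (J(f) = (f**2 + f**2) + f = 2*f**2 + f = f + 2*f**2)
(1/6106 + J(z)) + 243187 = (1/6106 - 296*(1 + 2*(-296))) + 243187 = (1/6106 - 296*(1 - 592)) + 243187 = (1/6106 - 296*(-591)) + 243187 = (1/6106 + 174936) + 243187 = 1068159217/6106 + 243187 = 2553059039/6106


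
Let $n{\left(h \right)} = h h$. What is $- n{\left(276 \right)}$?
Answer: $-76176$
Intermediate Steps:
$n{\left(h \right)} = h^{2}$
$- n{\left(276 \right)} = - 276^{2} = \left(-1\right) 76176 = -76176$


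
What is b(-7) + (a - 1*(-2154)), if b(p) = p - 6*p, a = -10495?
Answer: -8306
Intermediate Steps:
b(p) = -5*p
b(-7) + (a - 1*(-2154)) = -5*(-7) + (-10495 - 1*(-2154)) = 35 + (-10495 + 2154) = 35 - 8341 = -8306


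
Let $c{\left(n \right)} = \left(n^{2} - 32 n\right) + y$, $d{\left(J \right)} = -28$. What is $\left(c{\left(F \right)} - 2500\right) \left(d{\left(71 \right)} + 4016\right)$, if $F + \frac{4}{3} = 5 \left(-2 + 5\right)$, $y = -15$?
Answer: $- \frac{99261320}{9} \approx -1.1029 \cdot 10^{7}$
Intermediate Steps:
$F = \frac{41}{3}$ ($F = - \frac{4}{3} + 5 \left(-2 + 5\right) = - \frac{4}{3} + 5 \cdot 3 = - \frac{4}{3} + 15 = \frac{41}{3} \approx 13.667$)
$c{\left(n \right)} = -15 + n^{2} - 32 n$ ($c{\left(n \right)} = \left(n^{2} - 32 n\right) - 15 = -15 + n^{2} - 32 n$)
$\left(c{\left(F \right)} - 2500\right) \left(d{\left(71 \right)} + 4016\right) = \left(\left(-15 + \left(\frac{41}{3}\right)^{2} - \frac{1312}{3}\right) - 2500\right) \left(-28 + 4016\right) = \left(\left(-15 + \frac{1681}{9} - \frac{1312}{3}\right) - 2500\right) 3988 = \left(- \frac{2390}{9} - 2500\right) 3988 = \left(- \frac{24890}{9}\right) 3988 = - \frac{99261320}{9}$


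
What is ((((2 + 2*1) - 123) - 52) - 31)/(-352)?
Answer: 101/176 ≈ 0.57386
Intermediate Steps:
((((2 + 2*1) - 123) - 52) - 31)/(-352) = ((((2 + 2) - 123) - 52) - 31)*(-1/352) = (((4 - 123) - 52) - 31)*(-1/352) = ((-119 - 52) - 31)*(-1/352) = (-171 - 31)*(-1/352) = -202*(-1/352) = 101/176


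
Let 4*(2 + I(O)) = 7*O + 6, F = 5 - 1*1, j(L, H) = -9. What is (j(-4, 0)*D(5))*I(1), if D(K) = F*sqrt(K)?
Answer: -45*sqrt(5) ≈ -100.62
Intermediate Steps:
F = 4 (F = 5 - 1 = 4)
D(K) = 4*sqrt(K)
I(O) = -1/2 + 7*O/4 (I(O) = -2 + (7*O + 6)/4 = -2 + (6 + 7*O)/4 = -2 + (3/2 + 7*O/4) = -1/2 + 7*O/4)
(j(-4, 0)*D(5))*I(1) = (-36*sqrt(5))*(-1/2 + (7/4)*1) = (-36*sqrt(5))*(-1/2 + 7/4) = -36*sqrt(5)*(5/4) = -45*sqrt(5)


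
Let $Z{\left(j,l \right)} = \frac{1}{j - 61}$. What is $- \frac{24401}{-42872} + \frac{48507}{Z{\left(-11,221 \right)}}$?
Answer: $- \frac{149730607087}{42872} \approx -3.4925 \cdot 10^{6}$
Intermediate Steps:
$Z{\left(j,l \right)} = \frac{1}{-61 + j}$
$- \frac{24401}{-42872} + \frac{48507}{Z{\left(-11,221 \right)}} = - \frac{24401}{-42872} + \frac{48507}{\frac{1}{-61 - 11}} = \left(-24401\right) \left(- \frac{1}{42872}\right) + \frac{48507}{\frac{1}{-72}} = \frac{24401}{42872} + \frac{48507}{- \frac{1}{72}} = \frac{24401}{42872} + 48507 \left(-72\right) = \frac{24401}{42872} - 3492504 = - \frac{149730607087}{42872}$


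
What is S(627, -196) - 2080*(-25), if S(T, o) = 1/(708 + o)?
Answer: 26624001/512 ≈ 52000.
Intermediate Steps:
S(627, -196) - 2080*(-25) = 1/(708 - 196) - 2080*(-25) = 1/512 + 52000 = 26624001/512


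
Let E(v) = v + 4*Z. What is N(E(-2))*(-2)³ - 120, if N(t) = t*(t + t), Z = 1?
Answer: -184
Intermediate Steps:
E(v) = 4 + v (E(v) = v + 4*1 = v + 4 = 4 + v)
N(t) = 2*t² (N(t) = t*(2*t) = 2*t²)
N(E(-2))*(-2)³ - 120 = (2*(4 - 2)²)*(-2)³ - 120 = (2*2²)*(-8) - 120 = (2*4)*(-8) - 120 = 8*(-8) - 120 = -64 - 120 = -184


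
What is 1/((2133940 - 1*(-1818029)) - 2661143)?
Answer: 1/1290826 ≈ 7.7470e-7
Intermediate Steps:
1/((2133940 - 1*(-1818029)) - 2661143) = 1/((2133940 + 1818029) - 2661143) = 1/(3951969 - 2661143) = 1/1290826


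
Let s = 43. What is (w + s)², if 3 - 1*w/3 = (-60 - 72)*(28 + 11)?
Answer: 240126016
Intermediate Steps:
w = 15453 (w = 9 - 3*(-60 - 72)*(28 + 11) = 9 - (-396)*39 = 9 - 3*(-5148) = 9 + 15444 = 15453)
(w + s)² = (15453 + 43)² = 15496² = 240126016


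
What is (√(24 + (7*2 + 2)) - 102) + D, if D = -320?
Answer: -422 + 2*√10 ≈ -415.68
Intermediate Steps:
(√(24 + (7*2 + 2)) - 102) + D = (√(24 + (7*2 + 2)) - 102) - 320 = (√(24 + (14 + 2)) - 102) - 320 = (√(24 + 16) - 102) - 320 = (√40 - 102) - 320 = (2*√10 - 102) - 320 = (-102 + 2*√10) - 320 = -422 + 2*√10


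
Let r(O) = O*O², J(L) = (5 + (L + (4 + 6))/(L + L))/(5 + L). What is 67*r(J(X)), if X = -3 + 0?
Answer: 815189/1728 ≈ 471.75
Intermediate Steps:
X = -3
J(L) = (5 + (10 + L)/(2*L))/(5 + L) (J(L) = (5 + (L + 10)/((2*L)))/(5 + L) = (5 + (10 + L)*(1/(2*L)))/(5 + L) = (5 + (10 + L)/(2*L))/(5 + L))
r(O) = O³
67*r(J(X)) = 67*((½)*(10 + 11*(-3))/(-3*(5 - 3)))³ = 67*((½)*(-⅓)*(10 - 33)/2)³ = 67*((½)*(-⅓)*(½)*(-23))³ = 67*(23/12)³ = 67*(12167/1728) = 815189/1728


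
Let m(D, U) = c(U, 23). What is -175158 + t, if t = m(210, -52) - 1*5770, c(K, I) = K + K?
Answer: -181032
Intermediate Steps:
c(K, I) = 2*K
m(D, U) = 2*U
t = -5874 (t = 2*(-52) - 1*5770 = -104 - 5770 = -5874)
-175158 + t = -175158 - 5874 = -181032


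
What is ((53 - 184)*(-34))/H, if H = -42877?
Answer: -4454/42877 ≈ -0.10388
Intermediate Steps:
((53 - 184)*(-34))/H = ((53 - 184)*(-34))/(-42877) = -131*(-34)*(-1/42877) = 4454*(-1/42877) = -4454/42877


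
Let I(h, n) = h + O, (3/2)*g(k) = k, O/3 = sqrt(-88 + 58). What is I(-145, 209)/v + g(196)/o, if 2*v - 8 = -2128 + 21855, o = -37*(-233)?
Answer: 47170/102081261 + 6*I*sqrt(30)/19735 ≈ 0.00046208 + 0.0016652*I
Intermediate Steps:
O = 3*I*sqrt(30) (O = 3*sqrt(-88 + 58) = 3*sqrt(-30) = 3*(I*sqrt(30)) = 3*I*sqrt(30) ≈ 16.432*I)
o = 8621
g(k) = 2*k/3
I(h, n) = h + 3*I*sqrt(30)
v = 19735/2 (v = 4 + (-2128 + 21855)/2 = 4 + (1/2)*19727 = 4 + 19727/2 = 19735/2 ≈ 9867.5)
I(-145, 209)/v + g(196)/o = (-145 + 3*I*sqrt(30))/(19735/2) + ((2/3)*196)/8621 = (-145 + 3*I*sqrt(30))*(2/19735) + (392/3)*(1/8621) = (-58/3947 + 6*I*sqrt(30)/19735) + 392/25863 = 47170/102081261 + 6*I*sqrt(30)/19735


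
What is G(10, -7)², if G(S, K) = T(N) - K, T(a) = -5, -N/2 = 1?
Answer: 4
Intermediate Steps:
N = -2 (N = -2*1 = -2)
G(S, K) = -5 - K
G(10, -7)² = (-5 - 1*(-7))² = (-5 + 7)² = 2² = 4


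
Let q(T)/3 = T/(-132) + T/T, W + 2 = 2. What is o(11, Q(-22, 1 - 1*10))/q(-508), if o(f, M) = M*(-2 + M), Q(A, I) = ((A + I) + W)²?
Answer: 10137589/160 ≈ 63360.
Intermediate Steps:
W = 0 (W = -2 + 2 = 0)
Q(A, I) = (A + I)² (Q(A, I) = ((A + I) + 0)² = (A + I)²)
q(T) = 3 - T/44 (q(T) = 3*(T/(-132) + T/T) = 3*(T*(-1/132) + 1) = 3*(-T/132 + 1) = 3*(1 - T/132) = 3 - T/44)
o(11, Q(-22, 1 - 1*10))/q(-508) = ((-22 + (1 - 1*10))²*(-2 + (-22 + (1 - 1*10))²))/(3 - 1/44*(-508)) = ((-22 + (1 - 10))²*(-2 + (-22 + (1 - 10))²))/(3 + 127/11) = ((-22 - 9)²*(-2 + (-22 - 9)²))/(160/11) = ((-31)²*(-2 + (-31)²))*(11/160) = (961*(-2 + 961))*(11/160) = (961*959)*(11/160) = 921599*(11/160) = 10137589/160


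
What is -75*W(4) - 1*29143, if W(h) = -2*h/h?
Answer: -28993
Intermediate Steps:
W(h) = -2 (W(h) = -2*1 = -2)
-75*W(4) - 1*29143 = -75*(-2) - 1*29143 = 150 - 29143 = -28993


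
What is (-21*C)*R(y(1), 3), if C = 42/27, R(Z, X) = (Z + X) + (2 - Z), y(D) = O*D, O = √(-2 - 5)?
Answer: -490/3 ≈ -163.33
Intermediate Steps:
O = I*√7 (O = √(-7) = I*√7 ≈ 2.6458*I)
y(D) = I*D*√7 (y(D) = (I*√7)*D = I*D*√7)
R(Z, X) = 2 + X (R(Z, X) = (X + Z) + (2 - Z) = 2 + X)
C = 14/9 (C = 42*(1/27) = 14/9 ≈ 1.5556)
(-21*C)*R(y(1), 3) = (-21*14/9)*(2 + 3) = -98/3*5 = -490/3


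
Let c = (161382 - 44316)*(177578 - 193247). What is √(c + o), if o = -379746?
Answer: 30*I*√2038541 ≈ 42833.0*I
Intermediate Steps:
c = -1834307154 (c = 117066*(-15669) = -1834307154)
√(c + o) = √(-1834307154 - 379746) = √(-1834686900) = 30*I*√2038541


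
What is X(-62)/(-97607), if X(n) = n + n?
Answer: 124/97607 ≈ 0.0012704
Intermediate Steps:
X(n) = 2*n
X(-62)/(-97607) = (2*(-62))/(-97607) = -124*(-1/97607) = 124/97607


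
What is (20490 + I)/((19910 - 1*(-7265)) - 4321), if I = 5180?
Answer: 12835/11427 ≈ 1.1232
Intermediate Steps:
(20490 + I)/((19910 - 1*(-7265)) - 4321) = (20490 + 5180)/((19910 - 1*(-7265)) - 4321) = 25670/((19910 + 7265) - 4321) = 25670/(27175 - 4321) = 25670/22854 = 25670*(1/22854) = 12835/11427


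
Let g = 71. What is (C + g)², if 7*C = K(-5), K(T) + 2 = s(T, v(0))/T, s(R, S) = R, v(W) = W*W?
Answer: 246016/49 ≈ 5020.7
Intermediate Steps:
v(W) = W²
K(T) = -1 (K(T) = -2 + T/T = -2 + 1 = -1)
C = -⅐ (C = (⅐)*(-1) = -⅐ ≈ -0.14286)
(C + g)² = (-⅐ + 71)² = (496/7)² = 246016/49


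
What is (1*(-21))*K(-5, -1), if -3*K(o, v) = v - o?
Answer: 28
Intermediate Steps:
K(o, v) = -v/3 + o/3 (K(o, v) = -(v - o)/3 = -v/3 + o/3)
(1*(-21))*K(-5, -1) = (1*(-21))*(-⅓*(-1) + (⅓)*(-5)) = -21*(⅓ - 5/3) = -21*(-4/3) = 28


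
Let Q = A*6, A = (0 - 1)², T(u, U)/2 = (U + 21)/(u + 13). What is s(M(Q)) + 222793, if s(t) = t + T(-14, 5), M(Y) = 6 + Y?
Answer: 222753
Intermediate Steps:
T(u, U) = 2*(21 + U)/(13 + u) (T(u, U) = 2*((U + 21)/(u + 13)) = 2*((21 + U)/(13 + u)) = 2*(21 + U)/(13 + u))
A = 1 (A = (-1)² = 1)
Q = 6 (Q = 1*6 = 6)
s(t) = -52 + t (s(t) = t + 2*(21 + 5)/(13 - 14) = t + 2*26/(-1) = t + 2*(-1)*26 = t - 52 = -52 + t)
s(M(Q)) + 222793 = (-52 + (6 + 6)) + 222793 = (-52 + 12) + 222793 = -40 + 222793 = 222753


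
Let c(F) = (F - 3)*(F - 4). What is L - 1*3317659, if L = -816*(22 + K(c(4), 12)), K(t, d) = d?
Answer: -3345403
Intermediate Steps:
c(F) = (-4 + F)*(-3 + F) (c(F) = (-3 + F)*(-4 + F) = (-4 + F)*(-3 + F))
L = -27744 (L = -816*(22 + 12) = -816*34 = -27744)
L - 1*3317659 = -27744 - 1*3317659 = -27744 - 3317659 = -3345403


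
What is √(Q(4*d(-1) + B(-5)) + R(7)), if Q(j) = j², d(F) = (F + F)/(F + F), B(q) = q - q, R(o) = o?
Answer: √23 ≈ 4.7958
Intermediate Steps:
B(q) = 0
d(F) = 1 (d(F) = (2*F)/((2*F)) = (2*F)*(1/(2*F)) = 1)
√(Q(4*d(-1) + B(-5)) + R(7)) = √((4*1 + 0)² + 7) = √((4 + 0)² + 7) = √(4² + 7) = √(16 + 7) = √23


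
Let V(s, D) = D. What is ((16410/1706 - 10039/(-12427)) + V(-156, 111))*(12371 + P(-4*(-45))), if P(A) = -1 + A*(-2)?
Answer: 15458700840430/10600231 ≈ 1.4583e+6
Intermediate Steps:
P(A) = -1 - 2*A
((16410/1706 - 10039/(-12427)) + V(-156, 111))*(12371 + P(-4*(-45))) = ((16410/1706 - 10039/(-12427)) + 111)*(12371 + (-1 - (-8)*(-45))) = ((16410*(1/1706) - 10039*(-1/12427)) + 111)*(12371 + (-1 - 2*180)) = ((8205/853 + 10039/12427) + 111)*(12371 + (-1 - 360)) = (110526802/10600231 + 111)*(12371 - 361) = (1287152443/10600231)*12010 = 15458700840430/10600231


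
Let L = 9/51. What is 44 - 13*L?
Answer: 709/17 ≈ 41.706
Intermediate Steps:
L = 3/17 (L = 9*(1/51) = 3/17 ≈ 0.17647)
44 - 13*L = 44 - 13*3/17 = 44 - 39/17 = 709/17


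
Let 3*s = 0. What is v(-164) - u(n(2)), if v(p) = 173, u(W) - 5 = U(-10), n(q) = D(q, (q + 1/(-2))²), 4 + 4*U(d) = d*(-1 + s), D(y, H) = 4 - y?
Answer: 333/2 ≈ 166.50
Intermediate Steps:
s = 0 (s = (⅓)*0 = 0)
U(d) = -1 - d/4 (U(d) = -1 + (d*(-1 + 0))/4 = -1 + (d*(-1))/4 = -1 + (-d)/4 = -1 - d/4)
n(q) = 4 - q
u(W) = 13/2 (u(W) = 5 + (-1 - ¼*(-10)) = 5 + (-1 + 5/2) = 5 + 3/2 = 13/2)
v(-164) - u(n(2)) = 173 - 1*13/2 = 173 - 13/2 = 333/2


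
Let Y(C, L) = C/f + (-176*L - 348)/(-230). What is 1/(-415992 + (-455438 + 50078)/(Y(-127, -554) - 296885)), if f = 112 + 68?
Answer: -1230855629/512024416628568 ≈ -2.4039e-6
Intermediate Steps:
f = 180
Y(C, L) = 174/115 + C/180 + 88*L/115 (Y(C, L) = C/180 + (-176*L - 348)/(-230) = C*(1/180) + (-348 - 176*L)*(-1/230) = C/180 + (174/115 + 88*L/115) = 174/115 + C/180 + 88*L/115)
1/(-415992 + (-455438 + 50078)/(Y(-127, -554) - 296885)) = 1/(-415992 + (-455438 + 50078)/((174/115 + (1/180)*(-127) + (88/115)*(-554)) - 296885)) = 1/(-415992 - 405360/((174/115 - 127/180 - 48752/115) - 296885)) = 1/(-415992 - 405360/(-1751729/4140 - 296885)) = 1/(-415992 - 405360/(-1230855629/4140)) = 1/(-415992 - 405360*(-4140/1230855629)) = 1/(-415992 + 1678190400/1230855629) = 1/(-512024416628568/1230855629) = -1230855629/512024416628568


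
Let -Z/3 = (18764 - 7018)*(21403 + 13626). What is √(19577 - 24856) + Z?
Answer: -1234351902 + I*√5279 ≈ -1.2344e+9 + 72.657*I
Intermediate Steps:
Z = -1234351902 (Z = -3*(18764 - 7018)*(21403 + 13626) = -35238*35029 = -3*411450634 = -1234351902)
√(19577 - 24856) + Z = √(19577 - 24856) - 1234351902 = √(-5279) - 1234351902 = I*√5279 - 1234351902 = -1234351902 + I*√5279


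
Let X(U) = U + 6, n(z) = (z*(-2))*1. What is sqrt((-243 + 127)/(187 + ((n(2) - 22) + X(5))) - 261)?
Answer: 2*I*sqrt(120959)/43 ≈ 16.176*I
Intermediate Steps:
n(z) = -2*z (n(z) = -2*z*1 = -2*z)
X(U) = 6 + U
sqrt((-243 + 127)/(187 + ((n(2) - 22) + X(5))) - 261) = sqrt((-243 + 127)/(187 + ((-2*2 - 22) + (6 + 5))) - 261) = sqrt(-116/(187 + ((-4 - 22) + 11)) - 261) = sqrt(-116/(187 + (-26 + 11)) - 261) = sqrt(-116/(187 - 15) - 261) = sqrt(-116/172 - 261) = sqrt(-116*1/172 - 261) = sqrt(-29/43 - 261) = sqrt(-11252/43) = 2*I*sqrt(120959)/43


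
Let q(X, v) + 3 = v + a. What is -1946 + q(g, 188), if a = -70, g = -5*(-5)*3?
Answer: -1831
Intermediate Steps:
g = 75 (g = 25*3 = 75)
q(X, v) = -73 + v (q(X, v) = -3 + (v - 70) = -3 + (-70 + v) = -73 + v)
-1946 + q(g, 188) = -1946 + (-73 + 188) = -1946 + 115 = -1831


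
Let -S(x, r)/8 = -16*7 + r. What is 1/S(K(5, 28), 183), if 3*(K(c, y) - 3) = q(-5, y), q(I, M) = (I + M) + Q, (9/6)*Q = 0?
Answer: -1/568 ≈ -0.0017606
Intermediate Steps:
Q = 0 (Q = (⅔)*0 = 0)
q(I, M) = I + M (q(I, M) = (I + M) + 0 = I + M)
K(c, y) = 4/3 + y/3 (K(c, y) = 3 + (-5 + y)/3 = 3 + (-5/3 + y/3) = 4/3 + y/3)
S(x, r) = 896 - 8*r (S(x, r) = -8*(-16*7 + r) = -8*(-112 + r) = 896 - 8*r)
1/S(K(5, 28), 183) = 1/(896 - 8*183) = 1/(896 - 1464) = 1/(-568) = -1/568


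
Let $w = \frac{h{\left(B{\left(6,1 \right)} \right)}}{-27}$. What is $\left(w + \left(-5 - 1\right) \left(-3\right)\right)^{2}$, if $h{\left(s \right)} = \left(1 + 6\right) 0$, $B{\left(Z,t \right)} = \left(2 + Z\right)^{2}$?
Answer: $324$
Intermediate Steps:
$h{\left(s \right)} = 0$ ($h{\left(s \right)} = 7 \cdot 0 = 0$)
$w = 0$ ($w = \frac{0}{-27} = 0 \left(- \frac{1}{27}\right) = 0$)
$\left(w + \left(-5 - 1\right) \left(-3\right)\right)^{2} = \left(0 + \left(-5 - 1\right) \left(-3\right)\right)^{2} = \left(0 - -18\right)^{2} = \left(0 + 18\right)^{2} = 18^{2} = 324$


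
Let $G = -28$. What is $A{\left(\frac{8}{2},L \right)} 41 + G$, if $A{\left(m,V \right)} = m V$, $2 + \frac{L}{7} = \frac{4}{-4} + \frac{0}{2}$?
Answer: $-3472$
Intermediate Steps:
$L = -21$ ($L = -14 + 7 \left(\frac{4}{-4} + \frac{0}{2}\right) = -14 + 7 \left(4 \left(- \frac{1}{4}\right) + 0 \cdot \frac{1}{2}\right) = -14 + 7 \left(-1 + 0\right) = -14 + 7 \left(-1\right) = -14 - 7 = -21$)
$A{\left(m,V \right)} = V m$
$A{\left(\frac{8}{2},L \right)} 41 + G = - 21 \cdot \frac{8}{2} \cdot 41 - 28 = - 21 \cdot 8 \cdot \frac{1}{2} \cdot 41 - 28 = \left(-21\right) 4 \cdot 41 - 28 = \left(-84\right) 41 - 28 = -3444 - 28 = -3472$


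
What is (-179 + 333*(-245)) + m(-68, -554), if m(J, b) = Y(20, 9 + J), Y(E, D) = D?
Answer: -81823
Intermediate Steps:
m(J, b) = 9 + J
(-179 + 333*(-245)) + m(-68, -554) = (-179 + 333*(-245)) + (9 - 68) = (-179 - 81585) - 59 = -81764 - 59 = -81823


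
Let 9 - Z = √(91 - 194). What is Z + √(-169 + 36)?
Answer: 9 + I*√133 - I*√103 ≈ 9.0 + 1.3837*I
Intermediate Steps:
Z = 9 - I*√103 (Z = 9 - √(91 - 194) = 9 - √(-103) = 9 - I*√103 ≈ 9.0 - 10.149*I)
Z + √(-169 + 36) = (9 - I*√103) + √(-169 + 36) = (9 - I*√103) + √(-133) = (9 - I*√103) + I*√133 = 9 + I*√133 - I*√103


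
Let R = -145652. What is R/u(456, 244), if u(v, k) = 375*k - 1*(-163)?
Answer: -11204/7051 ≈ -1.5890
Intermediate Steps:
u(v, k) = 163 + 375*k (u(v, k) = 375*k + 163 = 163 + 375*k)
R/u(456, 244) = -145652/(163 + 375*244) = -145652/(163 + 91500) = -145652/91663 = -145652*1/91663 = -11204/7051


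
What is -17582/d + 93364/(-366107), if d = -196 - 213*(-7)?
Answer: -133832646/9675685 ≈ -13.832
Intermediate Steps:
d = 1295 (d = -196 + 1491 = 1295)
-17582/d + 93364/(-366107) = -17582/1295 + 93364/(-366107) = -17582*1/1295 + 93364*(-1/366107) = -17582/1295 - 93364/366107 = -133832646/9675685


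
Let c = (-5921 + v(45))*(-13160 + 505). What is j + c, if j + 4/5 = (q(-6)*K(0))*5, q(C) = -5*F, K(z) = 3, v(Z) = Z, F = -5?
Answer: 371805771/5 ≈ 7.4361e+7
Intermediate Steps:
c = 74360780 (c = (-5921 + 45)*(-13160 + 505) = -5876*(-12655) = 74360780)
q(C) = 25 (q(C) = -5*(-5) = 25)
j = 1871/5 (j = -⅘ + (25*3)*5 = -⅘ + 75*5 = -⅘ + 375 = 1871/5 ≈ 374.20)
j + c = 1871/5 + 74360780 = 371805771/5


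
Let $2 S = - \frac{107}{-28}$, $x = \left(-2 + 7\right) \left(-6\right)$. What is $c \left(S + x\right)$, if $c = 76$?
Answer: $- \frac{29887}{14} \approx -2134.8$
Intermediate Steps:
$x = -30$ ($x = 5 \left(-6\right) = -30$)
$S = \frac{107}{56}$ ($S = \frac{\left(-107\right) \frac{1}{-28}}{2} = \frac{\left(-107\right) \left(- \frac{1}{28}\right)}{2} = \frac{1}{2} \cdot \frac{107}{28} = \frac{107}{56} \approx 1.9107$)
$c \left(S + x\right) = 76 \left(\frac{107}{56} - 30\right) = 76 \left(- \frac{1573}{56}\right) = - \frac{29887}{14}$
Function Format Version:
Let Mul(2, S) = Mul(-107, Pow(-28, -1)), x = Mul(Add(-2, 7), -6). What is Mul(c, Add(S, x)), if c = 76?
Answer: Rational(-29887, 14) ≈ -2134.8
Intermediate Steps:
x = -30 (x = Mul(5, -6) = -30)
S = Rational(107, 56) (S = Mul(Rational(1, 2), Mul(-107, Pow(-28, -1))) = Mul(Rational(1, 2), Mul(-107, Rational(-1, 28))) = Mul(Rational(1, 2), Rational(107, 28)) = Rational(107, 56) ≈ 1.9107)
Mul(c, Add(S, x)) = Mul(76, Add(Rational(107, 56), -30)) = Mul(76, Rational(-1573, 56)) = Rational(-29887, 14)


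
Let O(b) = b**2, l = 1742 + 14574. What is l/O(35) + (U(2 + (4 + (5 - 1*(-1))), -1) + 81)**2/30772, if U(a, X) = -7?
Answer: 2595837/192325 ≈ 13.497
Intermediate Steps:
l = 16316
l/O(35) + (U(2 + (4 + (5 - 1*(-1))), -1) + 81)**2/30772 = 16316/(35**2) + (-7 + 81)**2/30772 = 16316/1225 + 74**2*(1/30772) = 16316*(1/1225) + 5476*(1/30772) = 16316/1225 + 1369/7693 = 2595837/192325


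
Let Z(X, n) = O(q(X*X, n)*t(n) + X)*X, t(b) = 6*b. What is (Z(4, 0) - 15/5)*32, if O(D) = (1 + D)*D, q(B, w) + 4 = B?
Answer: 2464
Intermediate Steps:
q(B, w) = -4 + B
O(D) = D*(1 + D)
Z(X, n) = X*(X + 6*n*(-4 + X²))*(1 + X + 6*n*(-4 + X²)) (Z(X, n) = (((-4 + X*X)*(6*n) + X)*(1 + ((-4 + X*X)*(6*n) + X)))*X = (((-4 + X²)*(6*n) + X)*(1 + ((-4 + X²)*(6*n) + X)))*X = ((6*n*(-4 + X²) + X)*(1 + (6*n*(-4 + X²) + X)))*X = ((X + 6*n*(-4 + X²))*(1 + (X + 6*n*(-4 + X²))))*X = ((X + 6*n*(-4 + X²))*(1 + X + 6*n*(-4 + X²)))*X = X*(X + 6*n*(-4 + X²))*(1 + X + 6*n*(-4 + X²)))
(Z(4, 0) - 15/5)*32 = (4*(4 + 6*0*(-4 + 4²))*(1 + 4 + 6*0*(-4 + 4²)) - 15/5)*32 = (4*(4 + 6*0*(-4 + 16))*(1 + 4 + 6*0*(-4 + 16)) - 15*⅕)*32 = (4*(4 + 6*0*12)*(1 + 4 + 6*0*12) - 3)*32 = (4*(4 + 0)*(1 + 4 + 0) - 3)*32 = (4*4*5 - 3)*32 = (80 - 3)*32 = 77*32 = 2464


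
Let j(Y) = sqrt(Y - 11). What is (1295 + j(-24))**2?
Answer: (1295 + I*sqrt(35))**2 ≈ 1.677e+6 + 1.532e+4*I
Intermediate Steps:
j(Y) = sqrt(-11 + Y)
(1295 + j(-24))**2 = (1295 + sqrt(-11 - 24))**2 = (1295 + sqrt(-35))**2 = (1295 + I*sqrt(35))**2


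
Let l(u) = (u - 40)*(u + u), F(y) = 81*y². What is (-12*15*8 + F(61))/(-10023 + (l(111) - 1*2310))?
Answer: 33329/381 ≈ 87.478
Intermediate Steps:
l(u) = 2*u*(-40 + u) (l(u) = (-40 + u)*(2*u) = 2*u*(-40 + u))
(-12*15*8 + F(61))/(-10023 + (l(111) - 1*2310)) = (-12*15*8 + 81*61²)/(-10023 + (2*111*(-40 + 111) - 1*2310)) = (-180*8 + 81*3721)/(-10023 + (2*111*71 - 2310)) = (-1440 + 301401)/(-10023 + (15762 - 2310)) = 299961/(-10023 + 13452) = 299961/3429 = 299961*(1/3429) = 33329/381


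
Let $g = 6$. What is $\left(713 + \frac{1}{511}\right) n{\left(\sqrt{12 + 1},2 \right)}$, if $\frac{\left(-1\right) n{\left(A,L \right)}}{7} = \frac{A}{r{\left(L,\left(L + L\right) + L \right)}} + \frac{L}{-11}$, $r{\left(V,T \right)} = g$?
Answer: $\frac{728688}{803} - \frac{60724 \sqrt{13}}{73} \approx -2091.8$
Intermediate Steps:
$r{\left(V,T \right)} = 6$
$n{\left(A,L \right)} = - \frac{7 A}{6} + \frac{7 L}{11}$ ($n{\left(A,L \right)} = - 7 \left(\frac{A}{6} + \frac{L}{-11}\right) = - 7 \left(A \frac{1}{6} + L \left(- \frac{1}{11}\right)\right) = - 7 \left(\frac{A}{6} - \frac{L}{11}\right) = - 7 \left(- \frac{L}{11} + \frac{A}{6}\right) = - \frac{7 A}{6} + \frac{7 L}{11}$)
$\left(713 + \frac{1}{511}\right) n{\left(\sqrt{12 + 1},2 \right)} = \left(713 + \frac{1}{511}\right) \left(- \frac{7 \sqrt{12 + 1}}{6} + \frac{7}{11} \cdot 2\right) = \left(713 + \frac{1}{511}\right) \left(- \frac{7 \sqrt{13}}{6} + \frac{14}{11}\right) = \frac{364344 \left(\frac{14}{11} - \frac{7 \sqrt{13}}{6}\right)}{511} = \frac{728688}{803} - \frac{60724 \sqrt{13}}{73}$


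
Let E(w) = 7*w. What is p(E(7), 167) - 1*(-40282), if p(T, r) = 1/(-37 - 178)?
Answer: 8660629/215 ≈ 40282.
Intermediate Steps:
p(T, r) = -1/215 (p(T, r) = 1/(-215) = -1/215)
p(E(7), 167) - 1*(-40282) = -1/215 - 1*(-40282) = -1/215 + 40282 = 8660629/215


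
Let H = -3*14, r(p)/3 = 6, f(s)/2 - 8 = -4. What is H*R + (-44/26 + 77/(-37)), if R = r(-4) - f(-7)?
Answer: -203835/481 ≈ -423.77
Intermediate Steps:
f(s) = 8 (f(s) = 16 + 2*(-4) = 16 - 8 = 8)
r(p) = 18 (r(p) = 3*6 = 18)
R = 10 (R = 18 - 1*8 = 18 - 8 = 10)
H = -42
H*R + (-44/26 + 77/(-37)) = -42*10 + (-44/26 + 77/(-37)) = -420 + (-44*1/26 + 77*(-1/37)) = -420 + (-22/13 - 77/37) = -420 - 1815/481 = -203835/481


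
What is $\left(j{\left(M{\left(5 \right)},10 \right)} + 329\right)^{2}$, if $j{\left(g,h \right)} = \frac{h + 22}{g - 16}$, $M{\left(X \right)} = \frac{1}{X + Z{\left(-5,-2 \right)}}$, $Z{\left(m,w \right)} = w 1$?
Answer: $\frac{236144689}{2209} \approx 1.069 \cdot 10^{5}$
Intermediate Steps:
$Z{\left(m,w \right)} = w$
$M{\left(X \right)} = \frac{1}{-2 + X}$ ($M{\left(X \right)} = \frac{1}{X - 2} = \frac{1}{-2 + X}$)
$j{\left(g,h \right)} = \frac{22 + h}{-16 + g}$
$\left(j{\left(M{\left(5 \right)},10 \right)} + 329\right)^{2} = \left(\frac{22 + 10}{-16 + \frac{1}{-2 + 5}} + 329\right)^{2} = \left(\frac{1}{-16 + \frac{1}{3}} \cdot 32 + 329\right)^{2} = \left(\frac{1}{- \frac{47}{3}} \cdot 32 + 329\right)^{2} = \left(\left(- \frac{3}{47}\right) 32 + 329\right)^{2} = \left(- \frac{96}{47} + 329\right)^{2} = \left(\frac{15367}{47}\right)^{2} = \frac{236144689}{2209}$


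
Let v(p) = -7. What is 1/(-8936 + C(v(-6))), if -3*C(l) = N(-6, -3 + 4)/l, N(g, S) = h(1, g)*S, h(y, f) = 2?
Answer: -21/187654 ≈ -0.00011191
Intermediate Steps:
N(g, S) = 2*S
C(l) = -2/(3*l) (C(l) = -2*(-3 + 4)/(3*l) = -2*1/(3*l) = -2/(3*l))
1/(-8936 + C(v(-6))) = 1/(-8936 - 2/3/(-7)) = 1/(-8936 - 2/3*(-1/7)) = 1/(-8936 + 2/21) = 1/(-187654/21) = -21/187654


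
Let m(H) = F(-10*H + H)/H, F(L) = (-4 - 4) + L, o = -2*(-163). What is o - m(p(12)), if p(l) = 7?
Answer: 2353/7 ≈ 336.14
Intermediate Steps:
o = 326
F(L) = -8 + L
m(H) = (-8 - 9*H)/H (m(H) = (-8 + (-10*H + H))/H = (-8 - 9*H)/H)
o - m(p(12)) = 326 - (-9 - 8/7) = 326 - 1*(-71/7) = 326 + 71/7 = 2353/7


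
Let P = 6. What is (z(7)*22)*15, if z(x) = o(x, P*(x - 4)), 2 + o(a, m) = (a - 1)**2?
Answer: 11220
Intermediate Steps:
o(a, m) = -2 + (-1 + a)**2 (o(a, m) = -2 + (a - 1)**2 = -2 + (-1 + a)**2)
z(x) = -2 + (-1 + x)**2
(z(7)*22)*15 = ((-2 + (-1 + 7)**2)*22)*15 = ((-2 + 6**2)*22)*15 = ((-2 + 36)*22)*15 = (34*22)*15 = 748*15 = 11220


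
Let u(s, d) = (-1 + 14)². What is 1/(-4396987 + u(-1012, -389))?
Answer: -1/4396818 ≈ -2.2744e-7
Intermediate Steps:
u(s, d) = 169 (u(s, d) = 13² = 169)
1/(-4396987 + u(-1012, -389)) = 1/(-4396987 + 169) = 1/(-4396818) = -1/4396818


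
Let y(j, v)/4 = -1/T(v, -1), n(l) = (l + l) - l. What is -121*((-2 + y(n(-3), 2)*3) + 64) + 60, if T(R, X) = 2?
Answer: -6716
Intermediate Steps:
n(l) = l (n(l) = 2*l - l = l)
y(j, v) = -2 (y(j, v) = 4*(-1/2) = 4*(-1*½) = 4*(-½) = -2)
-121*((-2 + y(n(-3), 2)*3) + 64) + 60 = -121*((-2 - 2*3) + 64) + 60 = -121*((-2 - 6) + 64) + 60 = -121*(-8 + 64) + 60 = -121*56 + 60 = -6776 + 60 = -6716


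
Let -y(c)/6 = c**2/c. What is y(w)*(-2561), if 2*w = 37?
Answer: 284271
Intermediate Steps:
w = 37/2 (w = (1/2)*37 = 37/2 ≈ 18.500)
y(c) = -6*c (y(c) = -6*c**2/c = -6*c)
y(w)*(-2561) = -6*37/2*(-2561) = -111*(-2561) = 284271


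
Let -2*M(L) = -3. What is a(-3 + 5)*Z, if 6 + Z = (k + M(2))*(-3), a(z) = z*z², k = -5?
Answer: 36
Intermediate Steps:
M(L) = 3/2 (M(L) = -½*(-3) = 3/2)
a(z) = z³
Z = 9/2 (Z = -6 + (-5 + 3/2)*(-3) = -6 - 7/2*(-3) = -6 + 21/2 = 9/2 ≈ 4.5000)
a(-3 + 5)*Z = (-3 + 5)³*(9/2) = 2³*(9/2) = 8*(9/2) = 36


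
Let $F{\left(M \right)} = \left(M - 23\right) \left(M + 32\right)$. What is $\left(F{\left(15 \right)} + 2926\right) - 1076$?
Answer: $1474$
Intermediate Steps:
$F{\left(M \right)} = \left(-23 + M\right) \left(32 + M\right)$
$\left(F{\left(15 \right)} + 2926\right) - 1076 = \left(\left(-736 + 15^{2} + 9 \cdot 15\right) + 2926\right) - 1076 = \left(\left(-736 + 225 + 135\right) + 2926\right) - 1076 = \left(-376 + 2926\right) - 1076 = 2550 - 1076 = 1474$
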